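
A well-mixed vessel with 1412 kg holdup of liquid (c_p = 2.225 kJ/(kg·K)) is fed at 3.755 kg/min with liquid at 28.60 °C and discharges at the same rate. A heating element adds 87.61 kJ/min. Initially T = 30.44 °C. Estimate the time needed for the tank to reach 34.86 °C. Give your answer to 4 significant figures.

269.2 min

Unsteady energy balance on the tank contents: M c_p dT/dt = ṁ c_p (T_in − T) + 87.61.
τ = M/ṁ = 376.032 min; T_ss = T_in + Q̇/(ṁ c_p) = 39.0861 °C.
T(t) = T_ss + (T₀ − T_ss) e^(−t/τ). Set T = 34.86:
e^(−t/τ) = (34.86 − 39.0861)/(30.44 − 39.0861) = 0.488786
t = −376.032 · ln(0.488786) = 269.175 min.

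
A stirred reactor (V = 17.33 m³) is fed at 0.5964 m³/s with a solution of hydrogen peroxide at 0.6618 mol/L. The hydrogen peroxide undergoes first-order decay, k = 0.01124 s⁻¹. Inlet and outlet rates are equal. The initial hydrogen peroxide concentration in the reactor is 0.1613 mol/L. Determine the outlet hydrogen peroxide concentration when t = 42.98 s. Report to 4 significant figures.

Species balance: V dC/dt = Q C_in − Q C − k V C.
dC/dt = (Q/V) C_in − (Q/V + k) C; effective rate a = Q/V + k = 0.0344143 + 0.01124 = 0.0456543 s⁻¹.
C_ss = Q C_in/(Q + kV) = 0.498866 mol/L; C(t) = C_ss + (C₀ − C_ss) e^(−a t).
C(42.98) = 0.498866 + (-0.337566)·e^(−0.0456543·42.98) = 0.498866 + (-0.337566)·0.140546 = 0.451423 mol/L.

0.4514 mol/L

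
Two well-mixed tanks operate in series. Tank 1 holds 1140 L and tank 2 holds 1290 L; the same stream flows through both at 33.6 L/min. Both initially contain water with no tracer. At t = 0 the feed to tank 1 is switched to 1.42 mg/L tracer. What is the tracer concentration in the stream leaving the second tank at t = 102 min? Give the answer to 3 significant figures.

1.10 mg/L

Each tank obeys Vᵢ dCᵢ/dt = Q(Cᵢ₋₁ − Cᵢ), so τᵢ = Vᵢ/Q.
τ₁ = 1140/33.6 = 33.929 min; τ₂ = 1290/33.6 = 38.393 min.
Solving the cascade with C₁(0)=C₂(0)=0 gives C₂(t) = C_in[1 − (τ₁ e^(−t/τ₁) − τ₂ e^(−t/τ₂))/(τ₁ − τ₂)].
At t = 102: e^(−t/τ₁) = 0.049474, e^(−t/τ₂) = 0.070176.
C₂ = 1.42·[1 − (33.929·0.049474 − 38.393·0.070176)/(-4.4643)] = 1.42·0.77248 = 1.0969 mg/L.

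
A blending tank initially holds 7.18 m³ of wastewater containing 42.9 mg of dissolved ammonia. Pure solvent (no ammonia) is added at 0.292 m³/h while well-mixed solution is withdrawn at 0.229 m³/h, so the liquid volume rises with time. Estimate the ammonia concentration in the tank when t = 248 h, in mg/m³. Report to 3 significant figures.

0.0282 mg/m³

Let m(t) be the amount of ammonia. Volume: V(t) = V₀ + (Q_in − Q_out) t = 7.18 + 0.063000 t; V(248) = 22.804 m³.
No ammonia enters, so dm/dt = −Q_out · (m/V).
Separate: dm/m = −Q_out dt/V(t) ⇒ ln(m/m₀) = −(Q_out/(Q_in−Q_out)) ln(V/V₀).
m = m₀ (V₀/V)^(Q_out/(Q_in−Q_out)) = 42.9 × (7.18/22.804)^(3.6349) = 0.64289 mg.
C = m/V = 0.64289/22.804 = 0.028192 mg/m³.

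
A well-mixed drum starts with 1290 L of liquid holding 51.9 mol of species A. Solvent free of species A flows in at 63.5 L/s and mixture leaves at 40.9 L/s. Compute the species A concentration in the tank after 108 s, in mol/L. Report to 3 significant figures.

Total volume: dV/dt = Q_in − Q_out = 22.600 L/s, so V(t) = 1290 + 22.600 t and V(108) = 3730.8 L.
No species A enters, so dm/dt = −Q_out · (m/V).
Separate: dm/m = −Q_out dt/V(t) ⇒ ln(m/m₀) = −(Q_out/(Q_in−Q_out)) ln(V/V₀).
m = m₀ (V₀/V)^(Q_out/(Q_in−Q_out)) = 51.9 × (1290/3730.8)^(1.8097) = 7.5944 mol.
C = m/V = 7.5944/3730.8 = 0.0020356 mol/L.

0.00204 mol/L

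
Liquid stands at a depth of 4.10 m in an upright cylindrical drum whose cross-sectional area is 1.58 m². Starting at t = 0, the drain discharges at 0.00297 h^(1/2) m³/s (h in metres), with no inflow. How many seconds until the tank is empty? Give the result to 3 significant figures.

2150 s

A dh/dt = −Q_out = −0.00297 √h.
∫ h^(−1/2) dh = −(0.00297/A) ∫ dt, giving 2√h = 2√h₀ − (0.00297/A) t.
Tank is empty when √h = 0: t_empty = 2A√h₀/0.00297.
t_empty = 2·1.58·√4.10/0.00297 = 3.1600·2.0248/0.00297 = 2154.4 s.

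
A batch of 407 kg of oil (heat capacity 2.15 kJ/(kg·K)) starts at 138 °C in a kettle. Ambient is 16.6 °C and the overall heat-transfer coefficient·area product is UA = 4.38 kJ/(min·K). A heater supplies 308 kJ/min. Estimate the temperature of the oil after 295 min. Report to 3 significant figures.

First-law balance (no shaft work): M c_p dT/dt = −UA(T − T_amb) + Q̇.
dT/dt = (T_ss − T)/τ with T_ss = T_amb + Q̇/UA = 16.6 + 308/4.38 = 86.920 °C, τ = M c_p/UA = 407·2.15/4.38 = 199.78 min.
This is linear first-order; T(t) = T_ss + (T₀ − T_ss) e^(−t/τ).
T(295) = 86.920 + (51.080)·0.22841 = 98.587 °C.

98.6 °C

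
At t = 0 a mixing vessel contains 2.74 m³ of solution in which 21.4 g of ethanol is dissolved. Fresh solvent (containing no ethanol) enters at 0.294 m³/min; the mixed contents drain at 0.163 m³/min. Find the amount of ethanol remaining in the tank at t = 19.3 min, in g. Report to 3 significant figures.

Total volume: dV/dt = Q_in − Q_out = 0.13100 m³/min, so V(t) = 2.74 + 0.13100 t and V(19.3) = 5.2683 m³.
Solute balance: dm/dt = 0 − Q_out C = −Q_out m/V(t).
Separate: dm/m = −Q_out dt/V(t) ⇒ ln(m/m₀) = −(Q_out/(Q_in−Q_out)) ln(V/V₀).
m = m₀ (V₀/V)^(Q_out/(Q_in−Q_out)) = 21.4 × (2.74/5.2683)^(1.2443) = 9.4872 g.

9.49 g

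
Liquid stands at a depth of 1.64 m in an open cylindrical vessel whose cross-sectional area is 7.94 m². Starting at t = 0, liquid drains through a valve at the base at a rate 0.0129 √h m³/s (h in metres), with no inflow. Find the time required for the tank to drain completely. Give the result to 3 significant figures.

With no inflow, A dh/dt = −0.0129 √h.
Separate and integrate: 2(√h − √h₀) = −(0.0129/A) t.
Set h = 0: 2√h₀ = (0.0129/A) t_empty ⇒ t_empty = 2A√h₀/0.0129.
t_empty = 2·7.94·√1.64/0.0129 = 15.880·1.2806/0.0129 = 1576.5 s.

1580 s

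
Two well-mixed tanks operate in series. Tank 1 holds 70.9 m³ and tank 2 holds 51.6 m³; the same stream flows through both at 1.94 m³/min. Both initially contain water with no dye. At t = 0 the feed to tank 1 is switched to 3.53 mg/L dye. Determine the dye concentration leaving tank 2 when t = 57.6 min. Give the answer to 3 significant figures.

Time constants: τᵢ = Vᵢ/Q for each well-mixed tank.
τ₁ = 70.9/1.94 = 36.546 min; τ₂ = 51.6/1.94 = 26.598 min.
Tank 1: C₁ = C_in(1 − e^(−t/τ₁)). Tank 2 (τ₁ ≠ τ₂): C₂ = C_in[1 − (τ₁ e^(−t/τ₁) − τ₂ e^(−t/τ₂))/(τ₁ − τ₂)].
At t = 57.6: e^(−t/τ₁) = 0.20678, e^(−t/τ₂) = 0.11468.
C₂ = 3.53·[1 − (36.546·0.20678 − 26.598·0.11468)/(9.9485)] = 3.53·0.54698 = 1.9308 mg/L.

1.93 mg/L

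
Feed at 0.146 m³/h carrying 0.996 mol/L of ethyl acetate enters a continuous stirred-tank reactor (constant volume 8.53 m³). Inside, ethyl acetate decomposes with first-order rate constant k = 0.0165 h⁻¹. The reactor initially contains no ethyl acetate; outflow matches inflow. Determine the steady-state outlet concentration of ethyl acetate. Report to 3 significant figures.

Accumulation = in − out − consumed: V dC/dt = Q C_in − Q C − k V C.
At steady state: 0 = Q C_in − (Q + kV) C_ss, so C_ss = Q C_in/(Q + kV).
C_ss = 0.146·0.996/(0.146 + 0.0165·8.53) = 0.14542/0.28675 = 0.50713 mol/L.

0.507 mol/L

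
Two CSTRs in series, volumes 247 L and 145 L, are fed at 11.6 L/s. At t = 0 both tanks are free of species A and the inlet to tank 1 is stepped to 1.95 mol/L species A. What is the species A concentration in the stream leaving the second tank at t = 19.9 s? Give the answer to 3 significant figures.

0.660 mol/L

Time constants: τᵢ = Vᵢ/Q for each well-mixed tank.
τ₁ = 247/11.6 = 21.293 s; τ₂ = 145/11.6 = 12.500 s.
Solving the cascade with C₁(0)=C₂(0)=0 gives C₂(t) = C_in[1 − (τ₁ e^(−t/τ₁) − τ₂ e^(−t/τ₂))/(τ₁ − τ₂)].
At t = 19.9: e^(−t/τ₁) = 0.39275, e^(−t/τ₂) = 0.20352.
C₂ = 1.95·[1 − (21.293·0.39275 − 12.500·0.20352)/(8.7931)] = 1.95·0.33824 = 0.65956 mol/L.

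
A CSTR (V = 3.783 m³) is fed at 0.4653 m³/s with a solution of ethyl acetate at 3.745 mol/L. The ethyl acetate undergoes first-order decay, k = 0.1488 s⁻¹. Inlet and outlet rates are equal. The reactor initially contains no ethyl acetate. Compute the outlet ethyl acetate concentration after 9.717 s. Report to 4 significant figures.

Species balance: V dC/dt = Q C_in − Q C − k V C.
This is linear with rate a = Q/V + k = 0.271798 s⁻¹.
C_ss = Q C_in/(Q + kV) = 1.69474 mol/L; C(t) = C_ss + (C₀ − C_ss) e^(−a t).
C(9.717) = 1.69474 + (-1.69474)·e^(−0.271798·9.717) = 1.69474 + (-1.69474)·0.0712858 = 1.57393 mol/L.

1.574 mol/L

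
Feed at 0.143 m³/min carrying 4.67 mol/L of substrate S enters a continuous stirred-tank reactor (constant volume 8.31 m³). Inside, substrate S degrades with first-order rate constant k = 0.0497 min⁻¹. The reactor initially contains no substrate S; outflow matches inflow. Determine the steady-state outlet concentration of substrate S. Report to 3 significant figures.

Species balance: V dC/dt = Q C_in − Q C − k V C.
Steady state (dC/dt = 0): C_ss = Q C_in/(Q + kV) = C_in/(1 + kV/Q).
C_ss = 0.143·4.67/(0.143 + 0.0497·8.31) = 0.66781/0.55601 = 1.2011 mol/L.

1.20 mol/L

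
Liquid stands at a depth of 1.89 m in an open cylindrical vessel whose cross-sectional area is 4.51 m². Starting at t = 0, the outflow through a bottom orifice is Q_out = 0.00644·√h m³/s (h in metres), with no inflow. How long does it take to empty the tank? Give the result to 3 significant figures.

Volume balance on the tank: A dh/dt = −0.00644 √h.
Separate and integrate: 2(√h − √h₀) = −(0.00644/A) t.
Tank is empty when √h = 0: t_empty = 2A√h₀/0.00644.
t_empty = 2·4.51·√1.89/0.00644 = 9.0200·1.3748/0.00644 = 1925.5 s.

1930 s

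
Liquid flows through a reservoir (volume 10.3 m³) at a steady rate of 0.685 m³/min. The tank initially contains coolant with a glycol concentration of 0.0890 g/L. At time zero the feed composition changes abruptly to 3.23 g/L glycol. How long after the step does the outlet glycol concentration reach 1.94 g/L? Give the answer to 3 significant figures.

13.4 min

Species balance: V dC/dt = Q(C_in − C) ⇒ τ = V/Q = 15.036 min.
C(t) = C_in + (C₀ − C_in) e^(−t/τ). Set C = 1.94 and solve for t:
e^(−t/τ) = (C − C_in)/(C₀ − C_in) = (1.94 − 3.23)/(0.0890 − 3.23) = 0.41070
t = −τ ln(…) = 15.036 × 0.88990 = 13.381 min.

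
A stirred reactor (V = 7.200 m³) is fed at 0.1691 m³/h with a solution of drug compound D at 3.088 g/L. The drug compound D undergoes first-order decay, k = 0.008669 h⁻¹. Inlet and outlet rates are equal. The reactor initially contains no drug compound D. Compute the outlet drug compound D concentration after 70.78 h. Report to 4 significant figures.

Accumulation = in − out − consumed: V dC/dt = Q C_in − Q C − k V C.
This is linear with rate a = Q/V + k = 0.0321551 h⁻¹.
C_ss = Q C_in/(Q + kV) = 2.25548 g/L; C(t) = C_ss + (C₀ − C_ss) e^(−a t).
C(70.78) = 2.25548 + (-2.25548)·e^(−0.0321551·70.78) = 2.25548 + (-2.25548)·0.102700 = 2.02384 g/L.

2.024 g/L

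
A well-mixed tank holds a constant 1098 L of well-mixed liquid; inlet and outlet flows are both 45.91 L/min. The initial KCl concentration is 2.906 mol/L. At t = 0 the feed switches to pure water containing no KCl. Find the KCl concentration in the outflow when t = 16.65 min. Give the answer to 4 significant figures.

Accumulation = in − out for the solute gives V dC/dt = Q(C_in − C).
So dC/dt = (C_in − C)/τ with τ = V/Q = 1098/45.91 = 23.9164 min.
This is linear first-order; C(t) = C_in + (C₀ − C_in) e^(−t/τ).
C(16.65) = 0 + (2.906 − 0)·e^(−16.65/23.9164) = 0 + (2.90600)·0.498488 = 1.44861 mol/L.

1.449 mol/L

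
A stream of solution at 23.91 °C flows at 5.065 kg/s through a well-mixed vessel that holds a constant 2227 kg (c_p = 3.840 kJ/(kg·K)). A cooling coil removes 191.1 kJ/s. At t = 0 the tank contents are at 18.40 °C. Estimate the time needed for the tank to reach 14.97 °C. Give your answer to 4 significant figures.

Unsteady energy balance on the tank contents: M c_p dT/dt = ṁ c_p (T_in − T) − 191.1.
τ = M/ṁ = 439.684 s; T_ss = T_in − Q̇/(ṁ c_p) = 14.0846 °C.
T(t) = T_ss + (T₀ − T_ss) e^(−t/τ). Set T = 14.97:
e^(−t/τ) = (14.97 − 14.0846)/(18.40 − 14.0846) = 0.205171
t = −439.684 · ln(0.205171) = 696.420 s.

696.4 s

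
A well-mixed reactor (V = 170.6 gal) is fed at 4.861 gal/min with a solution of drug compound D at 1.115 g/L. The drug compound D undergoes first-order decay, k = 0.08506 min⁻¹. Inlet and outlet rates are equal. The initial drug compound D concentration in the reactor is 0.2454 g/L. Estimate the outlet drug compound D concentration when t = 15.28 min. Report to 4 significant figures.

0.2737 g/L

Accumulation = in − out − consumed: V dC/dt = Q C_in − Q C − k V C.
dC/dt = (Q/V) C_in − (Q/V + k) C; effective rate a = Q/V + k = 0.0284936 + 0.08506 = 0.113554 min⁻¹.
C_ss = Q C_in/(Q + kV) = 0.279783 g/L; C(t) = C_ss + (C₀ − C_ss) e^(−a t).
C(15.28) = 0.279783 + (-0.0343826)·e^(−0.113554·15.28) = 0.279783 + (-0.0343826)·0.176383 = 0.273718 g/L.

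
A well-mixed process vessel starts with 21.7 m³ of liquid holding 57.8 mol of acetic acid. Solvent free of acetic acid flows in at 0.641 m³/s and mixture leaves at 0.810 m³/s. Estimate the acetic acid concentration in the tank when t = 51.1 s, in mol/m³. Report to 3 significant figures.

0.389 mol/m³

Total volume: dV/dt = Q_in − Q_out = -0.16900 m³/s, so V(t) = 21.7 − 0.16900 t and V(51.1) = 13.064 m³.
Solute balance: dm/dt = 0 − Q_out C = −Q_out m/V(t).
Separate: dm/m = −Q_out dt/V(t) ⇒ ln(m/m₀) = −(Q_out/(Q_in−Q_out)) ln(V/V₀).
m = m₀ (V₀/V)^(Q_out/(Q_in−Q_out)) = 57.8 × (21.7/13.064)^(-4.7929) = 5.0777 mol.
C = m/V = 5.0777/13.064 = 0.38868 mol/m³.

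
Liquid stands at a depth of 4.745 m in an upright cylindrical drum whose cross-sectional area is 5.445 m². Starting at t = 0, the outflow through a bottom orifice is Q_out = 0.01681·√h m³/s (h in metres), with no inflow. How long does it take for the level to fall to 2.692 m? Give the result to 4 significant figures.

348.3 s

With no inflow, A dh/dt = −0.01681 √h.
This is separable: 2 d(√h)/dt = −0.01681/A, so √h = √h₀ − (0.01681/(2A)) t.
t = 2A(√h₀ − √h)/0.01681 = 2·5.445·(√4.745 − √2.692)/0.01681
  = 10.8900 × (2.17830 − 1.64073) / 0.01681 = 348.254 s.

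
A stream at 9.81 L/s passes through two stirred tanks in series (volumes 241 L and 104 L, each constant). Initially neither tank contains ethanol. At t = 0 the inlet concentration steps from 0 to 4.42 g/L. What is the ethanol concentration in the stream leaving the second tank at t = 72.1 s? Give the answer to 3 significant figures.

Species balance on tank i: dCᵢ/dt = (Cᵢ₋₁ − Cᵢ)/τᵢ with τᵢ = Vᵢ/Q.
τ₁ = 241/9.81 = 24.567 s; τ₂ = 104/9.81 = 10.601 s.
Solving the cascade with C₁(0)=C₂(0)=0 gives C₂(t) = C_in[1 − (τ₁ e^(−t/τ₁) − τ₂ e^(−t/τ₂))/(τ₁ − τ₂)].
At t = 72.1: e^(−t/τ₁) = 0.053138, e^(−t/τ₂) = 0.0011127.
C₂ = 4.42·[1 − (24.567·0.053138 − 10.601·0.0011127)/(13.965)] = 4.42·0.90737 = 4.0106 g/L.

4.01 g/L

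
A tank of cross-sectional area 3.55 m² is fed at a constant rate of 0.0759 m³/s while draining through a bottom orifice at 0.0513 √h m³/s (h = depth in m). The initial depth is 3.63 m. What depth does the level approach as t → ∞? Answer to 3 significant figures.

Volume balance on the tank: A dh/dt = Q_in − 0.0513 √h. At steady state dh/dt = 0:
Q_in = 0.0513 √h_ss ⇒ √h_ss = 0.0759/0.0513 = 1.4795.
h_ss = 1.4795² = 2.1890 m. (Since h₀ = 3.63 m > h_ss, the level will fall toward this value.)

2.19 m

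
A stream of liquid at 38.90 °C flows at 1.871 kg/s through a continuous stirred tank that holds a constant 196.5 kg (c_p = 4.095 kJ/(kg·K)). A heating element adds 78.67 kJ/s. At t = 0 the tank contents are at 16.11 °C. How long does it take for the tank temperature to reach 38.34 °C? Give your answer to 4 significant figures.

117.2 s

First-law balance (no shaft work): M c_p dT/dt = ṁ c_p (T_in − T) + 78.67.
τ = M/ṁ = 105.024 s; T_ss = T_in + Q̇/(ṁ c_p) = 49.1679 °C.
T(t) = T_ss + (T₀ − T_ss) e^(−t/τ). Set T = 38.34:
e^(−t/τ) = (38.34 − 49.1679)/(16.11 − 49.1679) = 0.327543
t = −105.024 · ln(0.327543) = 117.221 s.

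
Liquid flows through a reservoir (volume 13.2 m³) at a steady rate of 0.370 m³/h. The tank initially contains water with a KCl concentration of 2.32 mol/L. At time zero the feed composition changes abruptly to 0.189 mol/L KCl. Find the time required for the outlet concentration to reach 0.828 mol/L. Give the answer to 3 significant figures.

43.0 h

Mass balance on the solute (V constant): V dC/dt = Q(C_in − C), so τ = V/Q = 35.676 h.
C(t) = C_in + (C₀ − C_in) e^(−t/τ). Set C = 0.828 and solve for t:
e^(−t/τ) = (C − C_in)/(C₀ − C_in) = (0.828 − 0.189)/(2.32 − 0.189) = 0.29986
t = −τ ln(…) = 35.676 × 1.2044 = 42.969 h.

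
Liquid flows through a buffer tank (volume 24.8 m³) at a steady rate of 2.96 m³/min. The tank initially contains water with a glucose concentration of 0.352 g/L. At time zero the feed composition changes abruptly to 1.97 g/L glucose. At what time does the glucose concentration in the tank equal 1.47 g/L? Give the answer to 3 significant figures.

Species balance: V dC/dt = Q(C_in − C) ⇒ τ = V/Q = 8.3784 min.
C(t) = C_in + (C₀ − C_in) e^(−t/τ). Set C = 1.47 and solve for t:
e^(−t/τ) = (C − C_in)/(C₀ − C_in) = (1.47 − 1.97)/(0.352 − 1.97) = 0.30902
t = −τ ln(…) = 8.3784 × 1.1743 = 9.8390 min.

9.84 min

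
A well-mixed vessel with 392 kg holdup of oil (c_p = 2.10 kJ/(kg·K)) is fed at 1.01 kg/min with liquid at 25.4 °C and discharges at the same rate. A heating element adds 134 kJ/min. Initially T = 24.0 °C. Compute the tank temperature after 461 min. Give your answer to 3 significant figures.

68.9 °C

Energy balance: M c_p dT/dt = ṁ c_p (T_in − T) + 134.
τ = M/ṁ = 388.12 min; T_ss = T_in + Q̇/(ṁ c_p) = 25.4 + 134/(1.01·2.10) = 88.578 °C.
T approaches T_ss exponentially: T(t) = T_ss + (T₀ − T_ss) e^(−t/τ).
T(461) = 88.578 + (-64.578)·e^(−461/388.12) = 88.578 + (-64.578)·0.30490 = 68.888 °C.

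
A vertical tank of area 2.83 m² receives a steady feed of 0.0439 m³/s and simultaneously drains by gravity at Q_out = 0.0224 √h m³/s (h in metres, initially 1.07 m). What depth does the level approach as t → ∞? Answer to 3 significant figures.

3.84 m

Level balance: A dh/dt = 0.0439 − 0.0224 √h. Setting dh/dt = 0:
Q_in = 0.0224 √h_ss ⇒ √h_ss = 0.0439/0.0224 = 1.9598.
h_ss = 1.9598² = 3.8409 m. (Since h₀ = 1.07 m < h_ss, the level will rise toward this value.)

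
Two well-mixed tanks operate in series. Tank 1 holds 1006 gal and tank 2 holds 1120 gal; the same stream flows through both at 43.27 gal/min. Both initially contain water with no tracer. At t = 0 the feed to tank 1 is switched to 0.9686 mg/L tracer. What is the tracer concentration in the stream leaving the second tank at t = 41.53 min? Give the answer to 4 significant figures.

0.4883 mg/L

Each tank obeys Vᵢ dCᵢ/dt = Q(Cᵢ₋₁ − Cᵢ), so τᵢ = Vᵢ/Q.
τ₁ = 1006/43.27 = 23.2494 min; τ₂ = 1120/43.27 = 25.8840 min.
Tank 1: C₁ = C_in(1 − e^(−t/τ₁)). Tank 2 (τ₁ ≠ τ₂): C₂ = C_in[1 − (τ₁ e^(−t/τ₁) − τ₂ e^(−t/τ₂))/(τ₁ − τ₂)].
At t = 41.53: e^(−t/τ₁) = 0.167582, e^(−t/τ₂) = 0.200997.
C₂ = 0.9686·[1 − (23.2494·0.167582 − 25.8840·0.200997)/(-2.63462)] = 0.9686·0.504129 = 0.488300 mg/L.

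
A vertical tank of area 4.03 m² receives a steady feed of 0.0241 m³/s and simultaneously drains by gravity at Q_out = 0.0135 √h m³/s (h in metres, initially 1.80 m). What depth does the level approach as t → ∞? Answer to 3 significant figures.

A dh/dt = Q_in − 0.0135 √h. Steady state requires inflow = outflow:
Q_in = 0.0135 √h_ss ⇒ √h_ss = 0.0241/0.0135 = 1.7852.
h_ss = 1.7852² = 3.1869 m. (Since h₀ = 1.80 m < h_ss, the level will rise toward this value.)

3.19 m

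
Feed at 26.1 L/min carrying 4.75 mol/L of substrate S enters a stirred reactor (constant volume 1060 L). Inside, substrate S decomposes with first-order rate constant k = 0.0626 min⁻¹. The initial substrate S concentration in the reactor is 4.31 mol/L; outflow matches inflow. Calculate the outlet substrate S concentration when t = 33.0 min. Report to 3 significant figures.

1.51 mol/L

Species balance: V dC/dt = Q C_in − Q C − k V C.
This is linear with rate a = Q/V + k = 0.087223 min⁻¹.
C_ss = Q C_in/(Q + kV) = 1.3409 mol/L; C(t) = C_ss + (C₀ − C_ss) e^(−a t).
C(33.0) = 1.3409 + (2.9691)·e^(−0.087223·33.0) = 1.3409 + (2.9691)·0.056228 = 1.5079 mol/L.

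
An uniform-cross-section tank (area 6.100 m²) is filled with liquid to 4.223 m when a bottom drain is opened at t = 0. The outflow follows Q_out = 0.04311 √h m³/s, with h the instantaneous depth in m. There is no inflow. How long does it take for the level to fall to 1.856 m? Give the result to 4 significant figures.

196.0 s

Accumulation of liquid (constant cross-section A): A dh/dt = −0.04311 √h.
∫ h^(−1/2) dh = −(0.04311/A) ∫ dt, giving 2√h = 2√h₀ − (0.04311/A) t.
t = 2A(√h₀ − √h)/0.04311 = 2·6.100·(√4.223 − √1.856)/0.04311
  = 12.2000 × (2.05499 − 1.36235) / 0.04311 = 196.016 s.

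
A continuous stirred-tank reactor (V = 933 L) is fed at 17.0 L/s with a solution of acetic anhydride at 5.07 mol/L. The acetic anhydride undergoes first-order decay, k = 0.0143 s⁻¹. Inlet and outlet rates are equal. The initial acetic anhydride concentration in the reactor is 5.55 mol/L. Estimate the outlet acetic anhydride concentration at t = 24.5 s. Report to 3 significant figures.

Species balance: V dC/dt = Q C_in − Q C − k V C.
dC/dt = (Q/V) C_in − (Q/V + k) C; effective rate a = Q/V + k = 0.018221 + 0.0143 = 0.032521 s⁻¹.
C_ss = Q C_in/(Q + kV) = 2.8406 mol/L; C(t) = C_ss + (C₀ − C_ss) e^(−a t).
C(24.5) = 2.8406 + (2.7094)·e^(−0.032521·24.5) = 2.8406 + (2.7094)·0.45079 = 4.0620 mol/L.

4.06 mol/L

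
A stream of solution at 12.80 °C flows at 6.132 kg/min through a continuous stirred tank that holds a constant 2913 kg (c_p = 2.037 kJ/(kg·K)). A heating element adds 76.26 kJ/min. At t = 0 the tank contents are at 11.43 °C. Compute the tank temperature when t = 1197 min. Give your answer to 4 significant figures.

18.30 °C

M c_p dT/dt = ṁ c_p (T_in − T) + Q̇.
Rearrange: dT/dt = (T_ss − T)/τ with τ = M/ṁ = 475.049 min and T_ss = T_in + Q̇/(ṁ c_p) = 18.9053 °C.
Solution: T(t) = T_ss + (T₀ − T_ss) e^(−t/τ).
T(1197) = 18.9053 + (-7.47525)·e^(−1197/475.049) = 18.9053 + (-7.47525)·0.0804805 = 18.3036 °C.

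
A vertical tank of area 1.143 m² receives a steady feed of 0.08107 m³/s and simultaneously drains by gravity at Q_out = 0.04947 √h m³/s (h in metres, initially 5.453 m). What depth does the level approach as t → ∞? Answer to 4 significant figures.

2.686 m

Level balance: A dh/dt = 0.08107 − 0.04947 √h. Setting dh/dt = 0:
Q_in = 0.04947 √h_ss ⇒ √h_ss = 0.08107/0.04947 = 1.63877.
h_ss = 1.63877² = 2.68557 m. (Since h₀ = 5.453 m > h_ss, the level will fall toward this value.)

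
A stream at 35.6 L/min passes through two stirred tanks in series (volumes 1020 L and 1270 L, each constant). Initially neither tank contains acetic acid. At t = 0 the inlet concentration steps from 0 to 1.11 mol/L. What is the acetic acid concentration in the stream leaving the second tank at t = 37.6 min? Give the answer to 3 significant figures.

Each tank obeys Vᵢ dCᵢ/dt = Q(Cᵢ₋₁ − Cᵢ), so τᵢ = Vᵢ/Q.
τ₁ = 1020/35.6 = 28.652 min; τ₂ = 1270/35.6 = 35.674 min.
Tank 1: C₁ = C_in(1 − e^(−t/τ₁)). Tank 2 (τ₁ ≠ τ₂): C₂ = C_in[1 − (τ₁ e^(−t/τ₁) − τ₂ e^(−t/τ₂))/(τ₁ − τ₂)].
At t = 37.6: e^(−t/τ₁) = 0.26920, e^(−t/τ₂) = 0.34855.
C₂ = 1.11·[1 − (28.652·0.26920 − 35.674·0.34855)/(-7.0225)] = 1.11·0.32771 = 0.36375 mol/L.

0.364 mol/L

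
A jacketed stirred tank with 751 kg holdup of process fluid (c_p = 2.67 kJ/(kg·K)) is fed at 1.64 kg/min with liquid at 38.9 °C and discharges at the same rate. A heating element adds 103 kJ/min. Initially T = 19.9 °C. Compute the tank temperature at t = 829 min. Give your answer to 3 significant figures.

55.5 °C

Heat balance on the well-mixed liquid: M c_p dT/dt = ṁ c_p (T_in − T) + 103.
Rearrange: dT/dt = (T_ss − T)/τ with τ = M/ṁ = 457.93 min and T_ss = T_in + Q̇/(ṁ c_p) = 62.422 °C.
Solution: T(t) = T_ss + (T₀ − T_ss) e^(−t/τ).
T(829) = 62.422 + (-42.522)·e^(−829/457.93) = 62.422 + (-42.522)·0.16360 = 55.466 °C.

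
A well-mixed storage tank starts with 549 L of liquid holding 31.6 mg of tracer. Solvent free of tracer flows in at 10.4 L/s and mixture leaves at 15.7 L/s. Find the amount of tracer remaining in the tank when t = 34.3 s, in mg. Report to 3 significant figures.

9.60 mg

Let m(t) be the amount of tracer. Volume: V(t) = V₀ + (Q_in − Q_out) t = 549 − 5.3000 t; V(34.3) = 367.21 L.
Species balance (pure solvent in): dm/dt = −Q_out · m/V(t).
dm/m = −Q_out dt/(V₀ − 5.3000 t); integrating gives ln(m/m₀) = −(Q_out/(Q_in−Q_out)) ln(V/V₀).
m = m₀ (V₀/V)^(Q_out/(Q_in−Q_out)) = 31.6 × (549/367.21)^(-2.9623) = 9.6007 mg.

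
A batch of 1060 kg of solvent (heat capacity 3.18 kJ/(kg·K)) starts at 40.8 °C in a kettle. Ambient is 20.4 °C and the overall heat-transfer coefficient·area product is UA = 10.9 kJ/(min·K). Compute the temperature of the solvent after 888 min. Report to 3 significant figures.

21.6 °C

M c_p dT/dt = −UA(T − T_amb).
dT/dt = (T_ss − T)/τ with T_ss = T_amb = 20.400 °C, τ = M c_p/UA = 1060·3.18/10.9 = 309.25 min.
Solution: T(t) = T_ss + (T₀ − T_ss) e^(−t/τ).
T(888) = 20.400 + (20.400)·0.056615 = 21.555 °C.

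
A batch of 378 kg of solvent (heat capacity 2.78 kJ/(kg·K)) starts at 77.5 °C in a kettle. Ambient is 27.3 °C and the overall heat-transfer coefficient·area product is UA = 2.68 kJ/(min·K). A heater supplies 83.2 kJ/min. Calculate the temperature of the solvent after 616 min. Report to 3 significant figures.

62.3 °C

M c_p dT/dt = −UA(T − T_amb) + Q̇.
dT/dt = (T_ss − T)/τ with T_ss = T_amb + Q̇/UA = 27.3 + 83.2/2.68 = 58.345 °C, τ = M c_p/UA = 378·2.78/2.68 = 392.10 min.
Integrating: T(t) = T_ss + (T₀ − T_ss) e^(−t/τ).
T(616) = 58.345 + (19.155)·0.20784 = 62.326 °C.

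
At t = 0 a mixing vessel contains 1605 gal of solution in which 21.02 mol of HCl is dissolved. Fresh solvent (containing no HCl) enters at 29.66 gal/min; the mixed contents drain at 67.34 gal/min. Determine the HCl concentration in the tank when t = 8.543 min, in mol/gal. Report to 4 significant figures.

Total volume: dV/dt = Q_in − Q_out = -37.6800 gal/min, so V(t) = 1605 − 37.6800 t and V(8.543) = 1283.10 gal.
Species balance (pure solvent in): dm/dt = −Q_out · m/V(t).
dm/m = −Q_out dt/(V₀ − 37.6800 t); integrating gives ln(m/m₀) = −(Q_out/(Q_in−Q_out)) ln(V/V₀).
m = m₀ (V₀/V)^(Q_out/(Q_in−Q_out)) = 21.02 × (1605/1283.10)^(-1.78715) = 14.0895 mol.
C = m/V = 14.0895/1283.10 = 0.0109808 mol/gal.

0.01098 mol/gal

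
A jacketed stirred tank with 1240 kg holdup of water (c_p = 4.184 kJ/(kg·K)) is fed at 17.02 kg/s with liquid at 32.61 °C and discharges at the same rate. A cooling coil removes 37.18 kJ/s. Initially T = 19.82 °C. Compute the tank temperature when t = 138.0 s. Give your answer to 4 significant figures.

Energy balance: M c_p dT/dt = ṁ c_p (T_in − T) − 37.18.
Rearrange: dT/dt = (T_ss − T)/τ with τ = M/ṁ = 72.8555 s and T_ss = T_in − Q̇/(ṁ c_p) = 32.0879 °C.
This is linear first-order; T(t) = T_ss + (T₀ − T_ss) e^(−t/τ).
T(138.0) = 32.0879 + (-12.2679)·e^(−138.0/72.8555) = 32.0879 + (-12.2679)·0.150444 = 30.2423 °C.

30.24 °C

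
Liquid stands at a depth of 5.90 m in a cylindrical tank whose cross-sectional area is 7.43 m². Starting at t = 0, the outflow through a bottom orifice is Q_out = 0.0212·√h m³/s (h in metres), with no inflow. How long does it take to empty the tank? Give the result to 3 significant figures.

1700 s

With no inflow, A dh/dt = −0.0212 √h.
∫ h^(−1/2) dh = −(0.0212/A) ∫ dt, giving 2√h = 2√h₀ − (0.0212/A) t.
Tank is empty when √h = 0: t_empty = 2A√h₀/0.0212.
t_empty = 2·7.43·√5.90/0.0212 = 14.860·2.4290/0.0212 = 1702.6 s.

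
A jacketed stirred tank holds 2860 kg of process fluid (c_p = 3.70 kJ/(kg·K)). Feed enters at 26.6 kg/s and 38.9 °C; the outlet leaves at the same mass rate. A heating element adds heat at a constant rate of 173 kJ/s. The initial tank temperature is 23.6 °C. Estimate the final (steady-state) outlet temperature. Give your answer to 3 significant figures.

M c_p dT/dt = ṁ c_p (T_in − T) + Q̇.
At steady state dT/dt = 0 ⇒ T_ss = T_in + Q̇/(ṁ c_p) = 38.9 + 173/(26.6·3.70) = 40.658 °C.

40.7 °C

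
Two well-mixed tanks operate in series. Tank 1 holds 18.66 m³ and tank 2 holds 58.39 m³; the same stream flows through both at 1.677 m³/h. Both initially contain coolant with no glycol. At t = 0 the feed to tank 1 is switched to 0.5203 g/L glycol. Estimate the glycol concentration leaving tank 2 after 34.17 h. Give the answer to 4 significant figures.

Each tank obeys Vᵢ dCᵢ/dt = Q(Cᵢ₋₁ − Cᵢ), so τᵢ = Vᵢ/Q.
τ₁ = 18.66/1.677 = 11.1270 h; τ₂ = 58.39/1.677 = 34.8181 h.
Tank 1: C₁ = C_in(1 − e^(−t/τ₁)). Tank 2 (τ₁ ≠ τ₂): C₂ = C_in[1 − (τ₁ e^(−t/τ₁) − τ₂ e^(−t/τ₂))/(τ₁ − τ₂)].
At t = 34.17: e^(−t/τ₁) = 0.0463792, e^(−t/τ₂) = 0.374792.
C₂ = 0.5203·[1 − (11.1270·0.0463792 − 34.8181·0.374792)/(-23.6911)] = 0.5203·0.470963 = 0.245042 g/L.

0.2450 g/L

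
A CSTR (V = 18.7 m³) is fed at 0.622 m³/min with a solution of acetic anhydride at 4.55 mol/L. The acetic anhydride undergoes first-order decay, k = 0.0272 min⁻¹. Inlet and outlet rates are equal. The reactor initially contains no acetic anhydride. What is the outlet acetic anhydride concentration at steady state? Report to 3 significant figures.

Species balance: V dC/dt = Q C_in − Q C − k V C.
At steady state: 0 = Q C_in − (Q + kV) C_ss, so C_ss = Q C_in/(Q + kV).
C_ss = 0.622·4.55/(0.622 + 0.0272·18.7) = 2.8301/1.1306 = 2.5031 mol/L.

2.50 mol/L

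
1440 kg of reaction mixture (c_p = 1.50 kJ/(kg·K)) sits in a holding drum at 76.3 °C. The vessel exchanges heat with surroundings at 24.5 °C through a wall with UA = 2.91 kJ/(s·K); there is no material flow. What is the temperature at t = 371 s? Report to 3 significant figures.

Lumped-capacitance energy balance: M c_p dT/dt = UA(T_amb − T).
dT/dt = (T_ss − T)/τ with T_ss = T_amb = 24.500 °C, τ = M c_p/UA = 1440·1.50/2.91 = 742.27 s.
T approaches T_ss exponentially: T(t) = T_ss + (T₀ − T_ss) e^(−t/τ).
T(371) = 24.500 + (51.800)·0.60664 = 55.924 °C.

55.9 °C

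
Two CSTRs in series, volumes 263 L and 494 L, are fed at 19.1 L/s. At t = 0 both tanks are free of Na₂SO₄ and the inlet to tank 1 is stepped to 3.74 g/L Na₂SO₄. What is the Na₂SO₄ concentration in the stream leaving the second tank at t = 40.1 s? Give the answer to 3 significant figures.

Time constants: τᵢ = Vᵢ/Q for each well-mixed tank.
τ₁ = 263/19.1 = 13.770 s; τ₂ = 494/19.1 = 25.864 s.
Solving the cascade with C₁(0)=C₂(0)=0 gives C₂(t) = C_in[1 − (τ₁ e^(−t/τ₁) − τ₂ e^(−t/τ₂))/(τ₁ − τ₂)].
At t = 40.1: e^(−t/τ₁) = 0.054356, e^(−t/τ₂) = 0.21216.
C₂ = 3.74·[1 − (13.770·0.054356 − 25.864·0.21216)/(-12.094)] = 3.74·0.60818 = 2.2746 g/L.

2.27 g/L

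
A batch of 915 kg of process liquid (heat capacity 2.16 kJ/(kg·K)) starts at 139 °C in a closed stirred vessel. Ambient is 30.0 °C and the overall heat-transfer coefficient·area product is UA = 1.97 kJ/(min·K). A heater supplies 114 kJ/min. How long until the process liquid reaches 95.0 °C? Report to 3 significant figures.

Unsteady energy balance on the tank contents: M c_p dT/dt = −UA(T − T_amb) + Q̇.
τ = M c_p/UA = 1003.2 min; T_ss = T_amb + Q̇/UA = 30.0 + 114/1.97 = 87.868 °C.
T(t) = T_ss + (T₀ − T_ss)e^(−t/τ); set T = 95.0:
t = −τ ln[(T − T_ss)/(T₀ − T_ss)] = −1003.2 · ln(0.13948) = 1976.2 min.

1980 min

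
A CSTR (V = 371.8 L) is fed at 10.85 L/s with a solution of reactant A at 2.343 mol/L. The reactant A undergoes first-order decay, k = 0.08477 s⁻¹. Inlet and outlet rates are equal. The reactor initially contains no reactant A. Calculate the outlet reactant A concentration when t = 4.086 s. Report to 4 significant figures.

V dC/dt = Q(C_in − C) − k V C.
This is linear with rate a = Q/V + k = 0.113952 s⁻¹.
C_ss = Q C_in/(Q + kV) = 0.600025 mol/L; C(t) = C_ss + (C₀ − C_ss) e^(−a t).
C(4.086) = 0.600025 + (-0.600025)·e^(−0.113952·4.086) = 0.600025 + (-0.600025)·0.627752 = 0.223358 mol/L.

0.2234 mol/L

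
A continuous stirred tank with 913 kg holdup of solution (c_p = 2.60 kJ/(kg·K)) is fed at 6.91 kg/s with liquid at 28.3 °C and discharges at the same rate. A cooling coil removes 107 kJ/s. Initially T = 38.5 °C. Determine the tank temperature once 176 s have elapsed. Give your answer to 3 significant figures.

26.6 °C

First-law balance (no shaft work): M c_p dT/dt = ṁ c_p (T_in − T) − 107.
τ = M/ṁ = 132.13 s; T_ss = T_in − Q̇/(ṁ c_p) = 28.3 − 107/(6.91·2.60) = 22.344 °C.
Solution: T(t) = T_ss + (T₀ − T_ss) e^(−t/τ).
T(176) = 22.344 + (16.156)·e^(−176/132.13) = 22.344 + (16.156)·0.26394 = 26.608 °C.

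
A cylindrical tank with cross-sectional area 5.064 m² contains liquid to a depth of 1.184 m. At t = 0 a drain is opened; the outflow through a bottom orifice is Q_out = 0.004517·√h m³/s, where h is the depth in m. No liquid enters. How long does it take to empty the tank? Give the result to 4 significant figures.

2440 s

Unsteady balance on liquid volume: A dh/dt = −0.004517 √h.
∫ h^(−1/2) dh = −(0.004517/A) ∫ dt, giving 2√h = 2√h₀ − (0.004517/A) t.
Tank is empty when √h = 0: t_empty = 2A√h₀/0.004517.
t_empty = 2·5.064·√1.184/0.004517 = 10.1280·1.08812/0.004517 = 2439.77 s.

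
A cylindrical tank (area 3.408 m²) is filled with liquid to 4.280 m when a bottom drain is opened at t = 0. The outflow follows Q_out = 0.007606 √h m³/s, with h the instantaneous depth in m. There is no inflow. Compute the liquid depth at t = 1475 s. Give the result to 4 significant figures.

0.1788 m

With no inflow, A dh/dt = −0.007606 √h.
This is separable: 2 d(√h)/dt = −0.007606/A, so √h = √h₀ − (0.007606/(2A)) t.
√h = √4.280 − 0.007606·1475/(2·3.408) = 2.06882 − 1.64596 = 0.422858.
h = 0.422858² = 0.178809 m.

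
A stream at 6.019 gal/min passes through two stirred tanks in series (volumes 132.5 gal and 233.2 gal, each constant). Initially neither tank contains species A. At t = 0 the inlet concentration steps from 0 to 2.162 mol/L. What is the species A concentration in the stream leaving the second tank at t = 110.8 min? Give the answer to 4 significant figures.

1.894 mol/L

Species balance on tank i: dCᵢ/dt = (Cᵢ₋₁ − Cᵢ)/τᵢ with τᵢ = Vᵢ/Q.
τ₁ = 132.5/6.019 = 22.0136 min; τ₂ = 233.2/6.019 = 38.7440 min.
Solving the cascade with C₁(0)=C₂(0)=0 gives C₂(t) = C_in[1 − (τ₁ e^(−t/τ₁) − τ₂ e^(−t/τ₂))/(τ₁ − τ₂)].
At t = 110.8: e^(−t/τ₁) = 0.00651761, e^(−t/τ₂) = 0.0572803.
C₂ = 2.162·[1 − (22.0136·0.00651761 − 38.7440·0.0572803)/(-16.7304)] = 2.162·0.875927 = 1.89375 mol/L.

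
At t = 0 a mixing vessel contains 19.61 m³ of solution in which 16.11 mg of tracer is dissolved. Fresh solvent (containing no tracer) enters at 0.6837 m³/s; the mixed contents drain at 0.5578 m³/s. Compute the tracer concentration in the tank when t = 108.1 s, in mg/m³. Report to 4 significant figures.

Total volume: dV/dt = Q_in − Q_out = 0.125900 m³/s, so V(t) = 19.61 + 0.125900 t and V(108.1) = 33.2198 m³.
No tracer enters, so dm/dt = −Q_out · (m/V).
Separate: dm/m = −Q_out dt/V(t) ⇒ ln(m/m₀) = −(Q_out/(Q_in−Q_out)) ln(V/V₀).
m = m₀ (V₀/V)^(Q_out/(Q_in−Q_out)) = 16.11 × (19.61/33.2198)^(4.43050) = 1.55908 mg.
C = m/V = 1.55908/33.2198 = 0.0469323 mg/m³.

0.04693 mg/m³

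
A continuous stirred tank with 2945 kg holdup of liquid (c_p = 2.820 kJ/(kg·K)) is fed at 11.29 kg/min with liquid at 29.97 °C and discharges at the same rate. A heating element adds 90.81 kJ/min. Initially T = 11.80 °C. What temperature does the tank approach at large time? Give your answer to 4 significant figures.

Heat balance on the well-mixed liquid: M c_p dT/dt = ṁ c_p (T_in − T) + 90.81.
At steady state dT/dt = 0 ⇒ T_ss = T_in + Q̇/(ṁ c_p) = 29.97 + 90.81/(11.29·2.820) = 32.8223 °C.

32.82 °C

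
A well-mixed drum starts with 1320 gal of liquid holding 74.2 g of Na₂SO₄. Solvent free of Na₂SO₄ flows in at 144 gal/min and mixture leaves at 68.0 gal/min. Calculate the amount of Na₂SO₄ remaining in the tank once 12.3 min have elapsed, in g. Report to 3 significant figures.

46.0 g

Total volume: dV/dt = Q_in − Q_out = 76.000 gal/min, so V(t) = 1320 + 76.000 t and V(12.3) = 2254.8 gal.
Solute balance: dm/dt = 0 − Q_out C = −Q_out m/V(t).
Separate: dm/m = −Q_out dt/V(t) ⇒ ln(m/m₀) = −(Q_out/(Q_in−Q_out)) ln(V/V₀).
m = m₀ (V₀/V)^(Q_out/(Q_in−Q_out)) = 74.2 × (1320/2254.8)^(0.89474) = 45.957 g.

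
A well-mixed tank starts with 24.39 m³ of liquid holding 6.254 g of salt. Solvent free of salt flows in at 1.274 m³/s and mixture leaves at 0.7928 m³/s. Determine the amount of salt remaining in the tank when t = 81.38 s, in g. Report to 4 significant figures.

1.291 g

Total volume: dV/dt = Q_in − Q_out = 0.481200 m³/s, so V(t) = 24.39 + 0.481200 t and V(81.38) = 63.5501 m³.
Species balance (pure solvent in): dm/dt = −Q_out · m/V(t).
dm/m = −Q_out dt/(V₀ + 0.481200 t); integrating gives ln(m/m₀) = −(Q_out/(Q_in−Q_out)) ln(V/V₀).
m = m₀ (V₀/V)^(Q_out/(Q_in−Q_out)) = 6.254 × (24.39/63.5501)^(1.64755) = 1.29103 g.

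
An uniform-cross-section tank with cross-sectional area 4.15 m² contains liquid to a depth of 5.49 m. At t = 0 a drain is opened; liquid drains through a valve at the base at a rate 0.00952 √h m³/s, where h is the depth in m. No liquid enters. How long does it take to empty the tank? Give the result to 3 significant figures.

With no inflow, A dh/dt = −0.00952 √h.
∫ h^(−1/2) dh = −(0.00952/A) ∫ dt, giving 2√h = 2√h₀ − (0.00952/A) t.
Set h = 0: 2√h₀ = (0.00952/A) t_empty ⇒ t_empty = 2A√h₀/0.00952.
t_empty = 2·4.15·√5.49/0.00952 = 8.3000·2.3431/0.00952 = 2042.8 s.

2040 s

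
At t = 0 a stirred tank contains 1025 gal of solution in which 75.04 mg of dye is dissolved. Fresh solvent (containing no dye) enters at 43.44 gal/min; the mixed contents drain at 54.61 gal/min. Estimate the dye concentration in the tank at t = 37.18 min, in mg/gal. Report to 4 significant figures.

0.009709 mg/gal

Let m(t) be the amount of dye. Volume: V(t) = V₀ + (Q_in − Q_out) t = 1025 − 11.1700 t; V(37.18) = 609.699 gal.
No dye enters, so dm/dt = −Q_out · (m/V).
Separate: dm/m = −Q_out dt/V(t) ⇒ ln(m/m₀) = −(Q_out/(Q_in−Q_out)) ln(V/V₀).
m = m₀ (V₀/V)^(Q_out/(Q_in−Q_out)) = 75.04 × (1025/609.699)^(-4.88899) = 5.91967 mg.
C = m/V = 5.91967/609.699 = 0.00970916 mg/gal.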